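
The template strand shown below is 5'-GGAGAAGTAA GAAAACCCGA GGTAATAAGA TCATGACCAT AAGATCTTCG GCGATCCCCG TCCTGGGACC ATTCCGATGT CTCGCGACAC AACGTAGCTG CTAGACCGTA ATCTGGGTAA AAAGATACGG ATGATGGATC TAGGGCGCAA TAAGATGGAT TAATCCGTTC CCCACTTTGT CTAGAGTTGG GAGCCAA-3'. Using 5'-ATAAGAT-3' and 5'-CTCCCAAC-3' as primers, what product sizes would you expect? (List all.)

169 bp, 155 bp, 44 bp

The forward primer ATAAGAT matches the top strand at positions 25–31, 39–45, 150–156.
The reverse primer's reverse complement is GTTGGGAG, matching at positions 186–193.
Each forward site pairs with the reverse site to give a product ending at position 193: sizes 169, 155, 44 bp.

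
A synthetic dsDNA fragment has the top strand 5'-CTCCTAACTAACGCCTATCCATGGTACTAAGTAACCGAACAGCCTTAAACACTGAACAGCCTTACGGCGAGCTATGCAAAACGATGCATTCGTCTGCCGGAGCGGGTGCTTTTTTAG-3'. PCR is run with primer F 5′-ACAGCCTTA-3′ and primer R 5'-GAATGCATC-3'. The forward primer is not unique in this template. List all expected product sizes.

53 bp, 36 bp

The forward primer ACAGCCTTA matches the top strand at positions 39–47, 56–64.
The reverse primer's reverse complement is GATGCATTC, matching at positions 83–91.
Each forward site pairs with the reverse site to give a product ending at position 91: sizes 53, 36 bp.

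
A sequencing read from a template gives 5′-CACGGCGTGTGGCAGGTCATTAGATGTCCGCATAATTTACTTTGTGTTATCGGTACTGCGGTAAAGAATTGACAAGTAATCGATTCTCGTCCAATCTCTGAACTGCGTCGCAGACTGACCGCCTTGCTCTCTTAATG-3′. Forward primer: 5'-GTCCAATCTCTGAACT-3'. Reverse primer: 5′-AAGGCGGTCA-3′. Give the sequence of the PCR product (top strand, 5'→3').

Forward primer GTCCAATCTCTGAACT is found on the top strand at positions 89–104.
Reverse complement of the reverse primer: TGACCGCCTT. This occurs on the top strand at positions 116–125.
The product is the template from position 89 through 125 (37 bp).

5'-GTCCAATCTCTGAACTGCGTCGCAGACTGACCGCCTT-3'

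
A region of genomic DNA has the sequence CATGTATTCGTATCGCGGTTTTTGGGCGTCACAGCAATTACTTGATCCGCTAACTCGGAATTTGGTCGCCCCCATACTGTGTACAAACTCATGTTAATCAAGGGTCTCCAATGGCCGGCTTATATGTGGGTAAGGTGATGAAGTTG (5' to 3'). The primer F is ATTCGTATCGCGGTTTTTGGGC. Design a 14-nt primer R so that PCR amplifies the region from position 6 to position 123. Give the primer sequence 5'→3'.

The product's 3' end on the top strand is position 123.
The reverse primer anneals to the top strand over positions 110–123, i.e. to AATGGCCGGCTTAT.
Its sequence written 5'→3' is the reverse complement: ATAAGCCGGCCATT.

5'-ATAAGCCGGCCATT-3'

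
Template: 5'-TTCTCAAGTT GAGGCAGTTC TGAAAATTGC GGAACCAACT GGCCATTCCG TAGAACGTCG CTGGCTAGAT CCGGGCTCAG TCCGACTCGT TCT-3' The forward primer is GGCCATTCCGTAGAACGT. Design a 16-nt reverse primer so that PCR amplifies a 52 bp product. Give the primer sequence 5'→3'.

5'-GAACGAGTCGGACTGA-3'

The forward primer binds at positions 41–58, so a 52 bp product ends at position 41 + 52 − 1 = 92.
The reverse primer anneals to the top strand over positions 77–92, i.e. to TCAGTCCGACTCGTTC.
Its sequence written 5'→3' is the reverse complement: GAACGAGTCGGACTGA.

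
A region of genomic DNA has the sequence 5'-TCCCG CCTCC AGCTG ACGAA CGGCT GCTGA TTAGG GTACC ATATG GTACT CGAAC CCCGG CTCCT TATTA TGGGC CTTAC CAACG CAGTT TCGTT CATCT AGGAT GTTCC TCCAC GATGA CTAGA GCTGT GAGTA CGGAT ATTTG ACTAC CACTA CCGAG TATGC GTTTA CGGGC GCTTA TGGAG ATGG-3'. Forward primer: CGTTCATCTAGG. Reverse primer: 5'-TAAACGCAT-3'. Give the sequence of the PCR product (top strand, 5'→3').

Forward primer CGTTCATCTAGG is found on the top strand at positions 92–103.
The reverse primer's reverse complement is ATGCGTTTA, which matches the template at positions 162–170.
The product is the template from position 92 through 170 (79 bp).

5'-CGTTCATCTAGGATGTTCCTCCACGATGACTAGAGCTGTGAGTACGGATATTTGACTACCACTACCGAGTATGCGTTTA-3'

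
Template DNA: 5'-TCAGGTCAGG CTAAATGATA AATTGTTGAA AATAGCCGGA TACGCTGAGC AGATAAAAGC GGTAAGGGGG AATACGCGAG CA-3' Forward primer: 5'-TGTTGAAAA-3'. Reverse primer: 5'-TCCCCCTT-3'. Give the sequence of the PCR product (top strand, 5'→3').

Scanning the template, TGTTGAAAA occurs at positions 24–32; this primer anneals to the bottom strand there with its 3' end pointing downstream.
The reverse primer's reverse complement is AAGGGGGA, which matches the template at positions 64–71.
The product is the template from position 24 through 71 (48 bp).

5'-TGTTGAAAATAGCCGGATACGCTGAGCAGATAAAAGCGGTAAGGGGGA-3'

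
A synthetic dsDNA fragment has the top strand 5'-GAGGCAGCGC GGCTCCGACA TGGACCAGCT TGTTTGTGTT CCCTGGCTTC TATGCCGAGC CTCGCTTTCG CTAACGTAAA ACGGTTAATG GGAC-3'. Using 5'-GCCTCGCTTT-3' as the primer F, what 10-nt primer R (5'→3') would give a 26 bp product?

The forward primer binds at positions 59–68, so a 26 bp product ends at position 59 + 26 − 1 = 84.
The reverse primer anneals to the top strand over positions 75–84, i.e. to CGTAAAACGG.
Its sequence written 5'→3' is the reverse complement: CCGTTTTACG.

5'-CCGTTTTACG-3'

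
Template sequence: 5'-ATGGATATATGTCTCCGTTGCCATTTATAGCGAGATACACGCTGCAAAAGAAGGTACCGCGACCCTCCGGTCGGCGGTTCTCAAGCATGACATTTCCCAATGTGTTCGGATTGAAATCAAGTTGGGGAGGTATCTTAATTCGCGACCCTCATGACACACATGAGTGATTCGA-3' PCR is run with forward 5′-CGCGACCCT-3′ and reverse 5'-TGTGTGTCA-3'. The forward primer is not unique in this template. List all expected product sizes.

The forward primer CGCGACCCT matches the top strand at positions 58–66, 141–149.
The reverse primer's reverse complement is TGACACACA, matching at positions 152–160.
Each forward site pairs with the reverse site to give a product ending at position 160: sizes 103, 20 bp.

103 bp, 20 bp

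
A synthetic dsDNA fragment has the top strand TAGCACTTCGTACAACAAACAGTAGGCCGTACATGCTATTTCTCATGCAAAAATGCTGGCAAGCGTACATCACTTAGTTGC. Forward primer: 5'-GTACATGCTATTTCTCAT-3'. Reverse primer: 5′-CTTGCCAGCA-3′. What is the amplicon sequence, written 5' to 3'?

Forward primer GTACATGCTATTTCTCAT is found on the top strand at positions 29–46.
The reverse primer's reverse complement is TGCTGGCAAG, which matches the template at positions 54–63.
The product is the template from position 29 through 63 (35 bp).

5'-GTACATGCTATTTCTCATGCAAAAATGCTGGCAAG-3'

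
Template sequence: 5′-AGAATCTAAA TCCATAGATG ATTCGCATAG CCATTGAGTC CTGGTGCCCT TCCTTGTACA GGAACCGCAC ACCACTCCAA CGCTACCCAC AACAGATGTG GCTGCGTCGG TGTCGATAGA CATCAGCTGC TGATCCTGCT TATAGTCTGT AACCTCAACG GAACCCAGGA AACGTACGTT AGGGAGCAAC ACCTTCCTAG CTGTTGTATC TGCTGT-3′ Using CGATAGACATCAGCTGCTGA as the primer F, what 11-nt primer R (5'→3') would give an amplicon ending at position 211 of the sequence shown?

5'-AGATACAACAG-3'

The forward primer binds at positions 114–133; the product's 3' end on the top strand is position 211.
The reverse primer anneals to the top strand over positions 201–211, i.e. to CTGTTGTATCT.
Its sequence written 5'→3' is the reverse complement: AGATACAACAG.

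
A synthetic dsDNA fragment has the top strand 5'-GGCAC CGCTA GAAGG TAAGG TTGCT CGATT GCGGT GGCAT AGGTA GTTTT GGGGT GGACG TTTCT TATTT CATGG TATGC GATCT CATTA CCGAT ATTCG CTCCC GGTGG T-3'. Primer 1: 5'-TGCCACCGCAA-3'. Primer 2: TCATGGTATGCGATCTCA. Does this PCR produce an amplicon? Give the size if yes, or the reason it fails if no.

Primer 1 (TGCCACCGCAA) has reverse complement TTGCGGTGGCA, which matches the top strand at positions 29–39; primer 1 anneals to the top strand there with its 3' end pointing upstream toward position 29.
Primer 2 (TCATGGTATGCGATCTCA) matches the top strand directly at positions 70–87; it anneals to the bottom strand with its 3' end pointing downstream toward position 87.
The 3' ends diverge (primer 1 extends toward position 1, primer 2 toward position 111), so the primers never converge on a shared product.

No product — the primers' 3' ends point away from each other.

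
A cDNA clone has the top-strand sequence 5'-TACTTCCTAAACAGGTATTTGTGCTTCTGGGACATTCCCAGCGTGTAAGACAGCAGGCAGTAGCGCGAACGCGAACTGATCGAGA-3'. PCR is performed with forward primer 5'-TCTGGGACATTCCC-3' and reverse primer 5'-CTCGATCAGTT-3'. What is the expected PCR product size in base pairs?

Forward primer TCTGGGACATTCCC is found on the top strand at positions 26–39.
The reverse primer's reverse complement is AACTGATCGAG, which matches the template at positions 74–84.
Amplicon spans positions 26–84: 59 bp.

59 bp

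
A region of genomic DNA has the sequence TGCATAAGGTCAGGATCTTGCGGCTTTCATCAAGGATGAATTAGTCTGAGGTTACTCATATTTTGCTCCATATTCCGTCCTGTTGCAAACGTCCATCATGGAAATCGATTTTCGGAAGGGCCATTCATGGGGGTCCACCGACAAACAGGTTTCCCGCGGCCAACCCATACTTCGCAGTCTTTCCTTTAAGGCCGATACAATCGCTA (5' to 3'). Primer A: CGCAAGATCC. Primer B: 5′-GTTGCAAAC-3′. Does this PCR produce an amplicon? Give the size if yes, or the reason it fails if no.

Primer A (CGCAAGATCC) has reverse complement GGATCTTGCG, which matches the top strand at positions 13–22; primer A anneals to the top strand there with its 3' end pointing upstream toward position 13.
Primer B (GTTGCAAAC) matches the top strand directly at positions 82–90; it anneals to the bottom strand with its 3' end pointing downstream toward position 90.
The 3' ends diverge (primer A extends toward position 1, primer B toward position 206), so the primers never converge on a shared product.

No product — the primers' 3' ends point away from each other.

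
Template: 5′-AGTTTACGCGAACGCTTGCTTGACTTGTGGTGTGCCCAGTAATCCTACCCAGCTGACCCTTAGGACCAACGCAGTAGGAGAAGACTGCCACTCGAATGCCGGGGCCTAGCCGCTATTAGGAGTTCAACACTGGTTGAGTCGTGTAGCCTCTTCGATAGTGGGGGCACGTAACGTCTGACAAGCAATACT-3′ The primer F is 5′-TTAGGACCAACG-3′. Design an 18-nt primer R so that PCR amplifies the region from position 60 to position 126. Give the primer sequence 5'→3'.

5'-TGAACTCCTAATAGCGGC-3'

The product's 3' end on the top strand is position 126.
The reverse primer anneals to the top strand over positions 109–126, i.e. to GCCGCTATTAGGAGTTCA.
Its sequence written 5'→3' is the reverse complement: TGAACTCCTAATAGCGGC.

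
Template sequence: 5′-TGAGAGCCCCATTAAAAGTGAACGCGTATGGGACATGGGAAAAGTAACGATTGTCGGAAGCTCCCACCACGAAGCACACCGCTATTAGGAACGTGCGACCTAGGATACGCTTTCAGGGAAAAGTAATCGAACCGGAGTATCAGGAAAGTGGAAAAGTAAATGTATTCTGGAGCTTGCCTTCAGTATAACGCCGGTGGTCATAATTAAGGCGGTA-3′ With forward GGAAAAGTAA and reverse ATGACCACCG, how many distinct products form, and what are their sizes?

Three products: 164 bp, 85 bp, 52 bp

The forward primer GGAAAAGTAA matches the top strand at positions 38–47, 117–126, 150–159.
The reverse primer's reverse complement is CGGTGGTCAT, matching at positions 192–201.
Each forward site pairs with the reverse site to give a product ending at position 201: sizes 164, 85, 52 bp.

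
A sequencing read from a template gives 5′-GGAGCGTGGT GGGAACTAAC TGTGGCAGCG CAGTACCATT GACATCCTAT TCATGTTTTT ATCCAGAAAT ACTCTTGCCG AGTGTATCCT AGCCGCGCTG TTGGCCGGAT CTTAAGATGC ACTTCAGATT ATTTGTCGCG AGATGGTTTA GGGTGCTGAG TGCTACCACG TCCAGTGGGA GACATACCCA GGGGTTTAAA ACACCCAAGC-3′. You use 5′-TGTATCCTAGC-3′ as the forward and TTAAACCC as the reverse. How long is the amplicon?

117 bp

Scanning the template, TGTATCCTAGC occurs at positions 83–93; this primer anneals to the bottom strand there with its 3' end pointing downstream.
Reverse complement of the reverse primer: GGGTTTAA. This occurs on the top strand at positions 192–199.
Amplicon spans positions 83–199: 117 bp.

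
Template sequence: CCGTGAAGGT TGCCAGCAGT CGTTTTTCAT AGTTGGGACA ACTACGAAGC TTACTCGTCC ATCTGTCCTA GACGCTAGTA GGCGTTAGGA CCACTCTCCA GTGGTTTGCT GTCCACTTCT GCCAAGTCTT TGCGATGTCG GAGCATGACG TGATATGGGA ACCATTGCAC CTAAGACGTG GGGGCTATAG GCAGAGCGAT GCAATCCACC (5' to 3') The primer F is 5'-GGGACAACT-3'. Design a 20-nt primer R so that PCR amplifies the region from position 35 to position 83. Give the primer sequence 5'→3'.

The product's 3' end on the top strand is position 83.
The reverse primer anneals to the top strand over positions 64–83, i.e. to TGTCCTAGACGCTAGTAGGC.
Its sequence written 5'→3' is the reverse complement: GCCTACTAGCGTCTAGGACA.

5'-GCCTACTAGCGTCTAGGACA-3'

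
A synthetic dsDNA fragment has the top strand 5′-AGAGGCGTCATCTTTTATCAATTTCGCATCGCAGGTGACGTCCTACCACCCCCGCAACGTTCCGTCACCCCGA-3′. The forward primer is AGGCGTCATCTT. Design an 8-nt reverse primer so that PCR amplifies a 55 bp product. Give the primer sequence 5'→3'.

The forward primer binds at positions 3–14, so a 55 bp product ends at position 3 + 55 − 1 = 57.
The reverse primer anneals to the top strand over positions 50–57, i.e. to CCCCGCAA.
Its sequence written 5'→3' is the reverse complement: TTGCGGGG.

5'-TTGCGGGG-3'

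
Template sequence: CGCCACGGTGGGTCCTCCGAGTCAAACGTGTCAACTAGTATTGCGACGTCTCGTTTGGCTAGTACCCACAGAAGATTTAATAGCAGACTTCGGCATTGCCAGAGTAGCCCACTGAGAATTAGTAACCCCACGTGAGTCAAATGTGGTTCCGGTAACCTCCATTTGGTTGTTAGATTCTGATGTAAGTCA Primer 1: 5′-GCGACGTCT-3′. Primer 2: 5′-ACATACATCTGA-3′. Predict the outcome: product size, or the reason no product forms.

Primer 2 (ACATACATCTGA) does not match the top strand, and its reverse complement TCAGATGTATGT does not match either.
With no annealing site for primer 2, no amplification occurs.

No product — primer 2 has no binding site in the template.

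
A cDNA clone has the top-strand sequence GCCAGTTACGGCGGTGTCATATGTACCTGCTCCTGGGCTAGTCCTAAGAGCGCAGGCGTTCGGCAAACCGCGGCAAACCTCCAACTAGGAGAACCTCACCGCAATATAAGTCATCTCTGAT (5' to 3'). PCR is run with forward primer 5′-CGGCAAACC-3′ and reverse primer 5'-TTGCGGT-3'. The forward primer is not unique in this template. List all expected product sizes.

The forward primer CGGCAAACC matches the top strand at positions 61–69, 71–79.
The reverse primer's reverse complement is ACCGCAA, matching at positions 98–104.
Each forward site pairs with the reverse site to give a product ending at position 104: sizes 44, 34 bp.

44 bp, 34 bp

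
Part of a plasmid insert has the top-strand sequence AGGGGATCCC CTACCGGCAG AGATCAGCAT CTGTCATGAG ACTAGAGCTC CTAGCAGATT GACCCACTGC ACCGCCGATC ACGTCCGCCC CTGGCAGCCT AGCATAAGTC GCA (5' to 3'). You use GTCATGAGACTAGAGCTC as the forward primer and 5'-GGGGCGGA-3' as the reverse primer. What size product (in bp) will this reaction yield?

59 bp

The forward primer matches the template at positions 33–50.
Reverse complement of the reverse primer: TCCGCCCC. This occurs on the top strand at positions 84–91.
The product runs from position 33 to position 91, so its length is 91 − 33 + 1 = 59 bp.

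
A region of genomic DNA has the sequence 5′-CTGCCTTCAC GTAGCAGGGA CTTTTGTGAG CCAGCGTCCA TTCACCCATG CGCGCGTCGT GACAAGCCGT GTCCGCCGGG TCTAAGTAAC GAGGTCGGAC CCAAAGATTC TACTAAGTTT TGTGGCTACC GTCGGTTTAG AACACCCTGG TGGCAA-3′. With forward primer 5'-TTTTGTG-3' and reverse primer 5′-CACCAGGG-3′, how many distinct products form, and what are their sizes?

Two products: 131 bp, 35 bp

The forward primer TTTTGTG matches the top strand at positions 22–28, 118–124.
The reverse primer's reverse complement is CCCTGGTG, matching at positions 145–152.
Each forward site pairs with the reverse site to give a product ending at position 152: sizes 131, 35 bp.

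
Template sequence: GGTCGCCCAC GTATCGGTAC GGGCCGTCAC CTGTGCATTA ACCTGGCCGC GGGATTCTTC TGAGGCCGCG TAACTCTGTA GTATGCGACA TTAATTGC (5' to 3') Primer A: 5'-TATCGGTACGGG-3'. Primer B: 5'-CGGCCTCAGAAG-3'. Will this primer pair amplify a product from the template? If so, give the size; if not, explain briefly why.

Primer A (TATCGGTACGGG) matches the top strand at positions 12–23; it acts as a forward primer.
Primer B's reverse complement is CTTCTGAGGCCG, matching the top strand at positions 57–68; it acts as a reverse primer.
The 3' ends face each other across positions 12–68, giving a 57 bp product.

Yes — a 57 bp product.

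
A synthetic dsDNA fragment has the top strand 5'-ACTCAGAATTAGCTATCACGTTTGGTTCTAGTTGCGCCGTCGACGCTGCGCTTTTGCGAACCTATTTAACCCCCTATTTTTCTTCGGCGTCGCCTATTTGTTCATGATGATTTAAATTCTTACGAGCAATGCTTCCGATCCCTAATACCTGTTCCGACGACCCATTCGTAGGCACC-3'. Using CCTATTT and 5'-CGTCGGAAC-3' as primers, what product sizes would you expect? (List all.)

99 bp, 87 bp, 67 bp

The forward primer CCTATTT matches the top strand at positions 61–67, 73–79, 93–99.
The reverse primer's reverse complement is GTTCCGACG, matching at positions 151–159.
Each forward site pairs with the reverse site to give a product ending at position 159: sizes 99, 87, 67 bp.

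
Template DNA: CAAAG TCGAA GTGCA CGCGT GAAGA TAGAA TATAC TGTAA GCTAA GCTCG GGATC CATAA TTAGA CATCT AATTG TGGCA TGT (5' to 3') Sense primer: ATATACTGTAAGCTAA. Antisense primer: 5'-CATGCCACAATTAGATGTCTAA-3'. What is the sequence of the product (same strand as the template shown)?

The forward primer matches the template at positions 30–45.
Taking the reverse complement of CATGCCACAATTAGATGTCTAA gives TTAGACATCTAATTGTGGCATG, found at positions 61–82 on the template; the primer anneals here to the top strand with its 3' end pointing upstream.
The product is the template from position 30 through 82 (53 bp).

5'-ATATACTGTAAGCTAAGCTCGGGATCCATAATTAGACATCTAATTGTGGCATG-3'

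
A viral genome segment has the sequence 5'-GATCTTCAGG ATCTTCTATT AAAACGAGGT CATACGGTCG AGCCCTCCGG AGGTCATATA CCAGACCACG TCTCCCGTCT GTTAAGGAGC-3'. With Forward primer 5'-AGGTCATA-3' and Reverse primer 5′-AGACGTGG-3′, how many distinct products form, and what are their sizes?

The forward primer AGGTCATA matches the top strand at positions 27–34, 51–58.
The reverse primer's reverse complement is CCACGTCT, matching at positions 66–73.
Each forward site pairs with the reverse site to give a product ending at position 73: sizes 47, 23 bp.

Two products: 47 bp, 23 bp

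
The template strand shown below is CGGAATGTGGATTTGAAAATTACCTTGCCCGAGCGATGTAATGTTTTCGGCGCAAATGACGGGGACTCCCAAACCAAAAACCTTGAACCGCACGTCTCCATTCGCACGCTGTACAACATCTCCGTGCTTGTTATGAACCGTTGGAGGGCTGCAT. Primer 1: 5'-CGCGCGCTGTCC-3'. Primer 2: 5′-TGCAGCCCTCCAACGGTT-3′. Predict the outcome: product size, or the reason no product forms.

No product — primer 1 has no binding site in the template.

Primer 1 (CGCGCGCTGTCC) does not match the top strand, and its reverse complement GGACAGCGCGCG does not match either.
With no annealing site for primer 1, no amplification occurs.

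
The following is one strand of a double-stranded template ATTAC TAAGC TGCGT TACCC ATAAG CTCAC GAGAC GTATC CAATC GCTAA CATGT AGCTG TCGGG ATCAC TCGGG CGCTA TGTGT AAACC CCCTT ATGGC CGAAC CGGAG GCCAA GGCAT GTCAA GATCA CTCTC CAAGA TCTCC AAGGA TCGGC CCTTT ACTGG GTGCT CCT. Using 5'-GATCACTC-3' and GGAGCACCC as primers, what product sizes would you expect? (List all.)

The forward primer GATCACTC matches the top strand at positions 65–72, 126–133.
The reverse primer's reverse complement is GGGTGCTCC, matching at positions 164–172.
Each forward site pairs with the reverse site to give a product ending at position 172: sizes 108, 47 bp.

108 bp, 47 bp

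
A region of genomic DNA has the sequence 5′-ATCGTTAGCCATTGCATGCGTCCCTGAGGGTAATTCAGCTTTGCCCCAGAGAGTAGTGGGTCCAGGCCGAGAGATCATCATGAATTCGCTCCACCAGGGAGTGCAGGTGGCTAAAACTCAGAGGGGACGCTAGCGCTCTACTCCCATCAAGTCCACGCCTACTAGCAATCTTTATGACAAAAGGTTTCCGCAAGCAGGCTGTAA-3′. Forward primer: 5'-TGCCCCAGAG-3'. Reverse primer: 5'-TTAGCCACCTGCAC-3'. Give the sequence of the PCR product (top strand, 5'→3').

The forward primer matches the template at positions 42–51.
Taking the reverse complement of TTAGCCACCTGCAC gives GTGCAGGTGGCTAA, found at positions 101–114 on the template; the primer anneals here to the top strand with its 3' end pointing upstream.
The product is the template from position 42 through 114 (73 bp).

5'-TGCCCCAGAGAGTAGTGGGTCCAGGCCGAGAGATCATCATGAATTCGCTCCACCAGGGAGTGCAGGTGGCTAA-3'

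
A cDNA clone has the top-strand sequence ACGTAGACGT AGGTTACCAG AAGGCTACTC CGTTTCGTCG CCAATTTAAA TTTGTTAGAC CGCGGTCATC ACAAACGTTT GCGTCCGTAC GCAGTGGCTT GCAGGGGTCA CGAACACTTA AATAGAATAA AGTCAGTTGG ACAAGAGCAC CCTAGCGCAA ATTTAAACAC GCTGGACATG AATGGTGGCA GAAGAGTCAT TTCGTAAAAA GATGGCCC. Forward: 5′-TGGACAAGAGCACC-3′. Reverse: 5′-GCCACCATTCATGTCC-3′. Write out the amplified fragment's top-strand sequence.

The forward primer matches the template at positions 138–151.
The reverse primer's reverse complement is GGACATGAATGGTGGC, which matches the template at positions 174–189.
The product is the template from position 138 through 189 (52 bp).

5'-TGGACAAGAGCACCCTAGCGCAAATTTAAACACGCTGGACATGAATGGTGGC-3'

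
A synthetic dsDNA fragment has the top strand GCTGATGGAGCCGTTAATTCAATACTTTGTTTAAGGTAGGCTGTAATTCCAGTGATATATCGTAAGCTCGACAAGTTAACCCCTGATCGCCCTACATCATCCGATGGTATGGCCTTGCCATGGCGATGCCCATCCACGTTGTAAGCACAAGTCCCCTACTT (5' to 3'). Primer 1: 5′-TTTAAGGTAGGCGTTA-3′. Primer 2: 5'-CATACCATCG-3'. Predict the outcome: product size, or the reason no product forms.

Primer 1 (TTTAAGGTAGGCGTTA) does not match the top strand, and its reverse complement TAACGCCTACCTTAAA does not match either.
With no annealing site for primer 1, no amplification occurs.

No product — primer 1 has no binding site in the template.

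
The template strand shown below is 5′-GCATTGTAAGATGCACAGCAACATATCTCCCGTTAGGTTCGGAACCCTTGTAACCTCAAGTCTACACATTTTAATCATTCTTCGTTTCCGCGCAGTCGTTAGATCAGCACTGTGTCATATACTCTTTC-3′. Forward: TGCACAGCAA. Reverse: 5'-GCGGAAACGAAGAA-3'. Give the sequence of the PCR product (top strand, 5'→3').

5'-TGCACAGCAACATATCTCCCGTTAGGTTCGGAACCCTTGTAACCTCAAGTCTACACATTTTAATCATTCTTCGTTTCCGC-3'

The forward primer matches the template at positions 12–21.
Reverse complement of the reverse primer: TTCTTCGTTTCCGC. This occurs on the top strand at positions 78–91.
The product is the template from position 12 through 91 (80 bp).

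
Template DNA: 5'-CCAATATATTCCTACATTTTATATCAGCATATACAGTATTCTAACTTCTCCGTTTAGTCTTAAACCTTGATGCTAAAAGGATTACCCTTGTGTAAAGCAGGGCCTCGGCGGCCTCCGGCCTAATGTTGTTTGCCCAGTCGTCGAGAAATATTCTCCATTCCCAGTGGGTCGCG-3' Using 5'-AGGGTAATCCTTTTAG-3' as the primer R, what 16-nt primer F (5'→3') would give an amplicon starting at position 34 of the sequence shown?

The reverse primer's reverse complement CTAAAAGGATTACCCT matches the template at positions 73–88; the product starts at position 34.
The forward primer is identical to the top strand over positions 34–49: CAGTATTCTAACTTCT.

5'-CAGTATTCTAACTTCT-3'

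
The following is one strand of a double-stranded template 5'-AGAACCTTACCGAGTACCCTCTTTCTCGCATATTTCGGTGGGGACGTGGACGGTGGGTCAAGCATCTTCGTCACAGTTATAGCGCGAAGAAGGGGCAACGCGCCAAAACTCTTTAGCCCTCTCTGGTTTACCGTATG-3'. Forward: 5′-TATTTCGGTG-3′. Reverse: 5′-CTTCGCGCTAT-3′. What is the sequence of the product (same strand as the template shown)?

5'-TATTTCGGTGGGGACGTGGACGGTGGGTCAAGCATCTTCGTCACAGTTATAGCGCGAAG-3'

Scanning the template, TATTTCGGTG occurs at positions 31–40; this primer anneals to the bottom strand there with its 3' end pointing downstream.
Taking the reverse complement of CTTCGCGCTAT gives ATAGCGCGAAG, found at positions 79–89 on the template; the primer anneals here to the top strand with its 3' end pointing upstream.
The product is the template from position 31 through 89 (59 bp).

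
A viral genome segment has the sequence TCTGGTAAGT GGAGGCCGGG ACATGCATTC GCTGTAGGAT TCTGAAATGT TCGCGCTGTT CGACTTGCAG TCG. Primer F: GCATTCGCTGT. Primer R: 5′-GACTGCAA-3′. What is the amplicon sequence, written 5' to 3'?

5'-GCATTCGCTGTAGGATTCTGAAATGTTCGCGCTGTTCGACTTGCAGTC-3'

Scanning the template, GCATTCGCTGT occurs at positions 25–35; this primer anneals to the bottom strand there with its 3' end pointing downstream.
Taking the reverse complement of GACTGCAA gives TTGCAGTC, found at positions 65–72 on the template; the primer anneals here to the top strand with its 3' end pointing upstream.
The product is the template from position 25 through 72 (48 bp).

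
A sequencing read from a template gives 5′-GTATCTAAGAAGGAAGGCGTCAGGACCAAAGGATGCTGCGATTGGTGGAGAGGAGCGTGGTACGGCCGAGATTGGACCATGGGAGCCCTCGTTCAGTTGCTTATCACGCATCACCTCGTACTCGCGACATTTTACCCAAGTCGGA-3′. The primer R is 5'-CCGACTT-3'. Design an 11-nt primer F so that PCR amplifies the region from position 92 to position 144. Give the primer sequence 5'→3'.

5'-TTCAGTTGCTT-3'

The reverse primer's reverse complement AAGTCGG matches the template at positions 138–144; the product starts at position 92.
The forward primer is identical to the top strand over positions 92–102: TTCAGTTGCTT.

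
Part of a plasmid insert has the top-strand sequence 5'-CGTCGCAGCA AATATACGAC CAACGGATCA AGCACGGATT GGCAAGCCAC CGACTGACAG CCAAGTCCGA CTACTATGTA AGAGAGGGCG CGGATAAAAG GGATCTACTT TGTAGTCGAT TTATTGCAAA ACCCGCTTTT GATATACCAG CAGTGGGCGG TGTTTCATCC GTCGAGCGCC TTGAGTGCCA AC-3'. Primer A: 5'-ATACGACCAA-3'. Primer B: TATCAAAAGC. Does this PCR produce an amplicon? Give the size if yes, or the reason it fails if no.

Yes — a 131 bp product.

Primer A (ATACGACCAA) matches the top strand at positions 14–23; it acts as a forward primer.
Primer B's reverse complement is GCTTTTGATA, matching the top strand at positions 135–144; it acts as a reverse primer.
The 3' ends face each other across positions 14–144, giving a 131 bp product.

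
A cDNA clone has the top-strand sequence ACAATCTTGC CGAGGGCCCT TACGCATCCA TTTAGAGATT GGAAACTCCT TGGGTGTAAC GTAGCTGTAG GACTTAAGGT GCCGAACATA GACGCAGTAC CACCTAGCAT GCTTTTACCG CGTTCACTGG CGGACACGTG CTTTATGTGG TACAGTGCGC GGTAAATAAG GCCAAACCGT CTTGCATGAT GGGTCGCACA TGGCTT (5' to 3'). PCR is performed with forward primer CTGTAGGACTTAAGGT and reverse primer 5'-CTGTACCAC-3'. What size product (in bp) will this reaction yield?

91 bp

Scanning the template, CTGTAGGACTTAAGGT occurs at positions 65–80; this primer anneals to the bottom strand there with its 3' end pointing downstream.
Reverse complement of the reverse primer: GTGGTACAG. This occurs on the top strand at positions 147–155.
The product runs from position 65 to position 155, so its length is 155 − 65 + 1 = 91 bp.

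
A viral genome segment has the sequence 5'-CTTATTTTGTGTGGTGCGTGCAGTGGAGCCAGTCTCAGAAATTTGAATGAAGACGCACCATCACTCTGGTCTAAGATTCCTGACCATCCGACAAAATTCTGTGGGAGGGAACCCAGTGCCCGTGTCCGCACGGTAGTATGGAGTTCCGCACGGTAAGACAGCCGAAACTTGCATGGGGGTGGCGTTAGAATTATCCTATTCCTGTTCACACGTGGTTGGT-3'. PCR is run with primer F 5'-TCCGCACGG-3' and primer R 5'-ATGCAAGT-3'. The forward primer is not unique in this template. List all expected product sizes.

50 bp, 30 bp

The forward primer TCCGCACGG matches the top strand at positions 125–133, 145–153.
The reverse primer's reverse complement is ACTTGCAT, matching at positions 167–174.
Each forward site pairs with the reverse site to give a product ending at position 174: sizes 50, 30 bp.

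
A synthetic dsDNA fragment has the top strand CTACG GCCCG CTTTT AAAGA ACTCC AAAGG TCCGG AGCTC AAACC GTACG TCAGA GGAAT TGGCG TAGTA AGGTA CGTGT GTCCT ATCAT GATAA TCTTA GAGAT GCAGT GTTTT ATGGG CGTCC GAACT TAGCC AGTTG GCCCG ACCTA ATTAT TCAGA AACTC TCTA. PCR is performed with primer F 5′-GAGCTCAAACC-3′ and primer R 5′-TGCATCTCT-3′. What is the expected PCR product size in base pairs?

Scanning the template, GAGCTCAAACC occurs at positions 35–45; this primer anneals to the bottom strand there with its 3' end pointing downstream.
The reverse primer's reverse complement is AGAGATGCA, which matches the template at positions 100–108.
Product length = (reverse-primer end) − (forward-primer start) + 1 = 108 − 35 + 1 = 74 bp.

74 bp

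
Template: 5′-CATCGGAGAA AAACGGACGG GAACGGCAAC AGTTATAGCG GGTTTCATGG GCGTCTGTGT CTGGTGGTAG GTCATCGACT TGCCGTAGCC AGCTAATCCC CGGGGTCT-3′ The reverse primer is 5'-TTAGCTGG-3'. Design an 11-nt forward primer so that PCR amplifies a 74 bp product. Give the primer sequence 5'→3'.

The reverse primer's reverse complement CCAGCTAA matches the template at positions 89–96, so the product ends at position 96.
A 74 bp product then starts at position 96 − 74 + 1 = 23.
The forward primer is identical to the top strand there: ACGGCAACAGT.

5'-ACGGCAACAGT-3'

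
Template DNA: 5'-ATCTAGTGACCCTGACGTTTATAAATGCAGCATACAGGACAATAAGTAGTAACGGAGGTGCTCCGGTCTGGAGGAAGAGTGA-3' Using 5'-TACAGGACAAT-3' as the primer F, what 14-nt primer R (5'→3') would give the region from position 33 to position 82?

The product's 3' end on the top strand is position 82.
The reverse primer anneals to the top strand over positions 69–82, i.e. to TGGAGGAAGAGTGA.
Its sequence written 5'→3' is the reverse complement: TCACTCTTCCTCCA.

5'-TCACTCTTCCTCCA-3'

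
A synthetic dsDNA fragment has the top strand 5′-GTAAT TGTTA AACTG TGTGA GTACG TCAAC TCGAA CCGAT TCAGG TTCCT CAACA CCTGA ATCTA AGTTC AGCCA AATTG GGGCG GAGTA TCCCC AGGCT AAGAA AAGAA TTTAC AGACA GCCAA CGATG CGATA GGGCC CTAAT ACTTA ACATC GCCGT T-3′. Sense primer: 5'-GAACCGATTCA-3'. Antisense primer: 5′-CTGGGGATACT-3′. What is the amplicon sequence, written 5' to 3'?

Scanning the template, GAACCGATTCA occurs at positions 33–43; this primer anneals to the bottom strand there with its 3' end pointing downstream.
Reverse complement of the reverse primer: AGTATCCCCAG. This occurs on the top strand at positions 87–97.
The product is the template from position 33 through 97 (65 bp).

5'-GAACCGATTCAGGTTCCTCAACACCTGAATCTAAGTTCAGCCAAATTGGGGCGGAGTATCCCCAG-3'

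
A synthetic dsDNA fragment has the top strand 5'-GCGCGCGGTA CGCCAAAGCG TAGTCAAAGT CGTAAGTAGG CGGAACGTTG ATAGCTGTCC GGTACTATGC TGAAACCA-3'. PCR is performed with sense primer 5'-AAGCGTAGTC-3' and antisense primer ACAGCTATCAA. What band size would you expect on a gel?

43 bp

Forward primer AAGCGTAGTC is found on the top strand at positions 16–25.
The reverse primer's reverse complement is TTGATAGCTGT, which matches the template at positions 48–58.
The product runs from position 16 to position 58, so its length is 58 − 16 + 1 = 43 bp.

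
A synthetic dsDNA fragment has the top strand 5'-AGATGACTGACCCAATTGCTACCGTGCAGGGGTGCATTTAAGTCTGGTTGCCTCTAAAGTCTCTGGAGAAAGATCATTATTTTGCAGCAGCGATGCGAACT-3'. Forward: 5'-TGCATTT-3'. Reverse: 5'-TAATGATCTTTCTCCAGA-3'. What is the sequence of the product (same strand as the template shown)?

The forward primer matches the template at positions 33–39.
Reverse complement of the reverse primer: TCTGGAGAAAGATCATTA. This occurs on the top strand at positions 62–79.
The product is the template from position 33 through 79 (47 bp).

5'-TGCATTTAAGTCTGGTTGCCTCTAAAGTCTCTGGAGAAAGATCATTA-3'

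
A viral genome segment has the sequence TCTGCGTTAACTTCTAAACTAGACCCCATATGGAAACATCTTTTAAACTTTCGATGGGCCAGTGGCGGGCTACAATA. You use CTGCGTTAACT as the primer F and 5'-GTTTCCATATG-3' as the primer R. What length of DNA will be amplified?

Forward primer CTGCGTTAACT is found on the top strand at positions 2–12.
Taking the reverse complement of GTTTCCATATG gives CATATGGAAAC, found at positions 27–37 on the template; the primer anneals here to the top strand with its 3' end pointing upstream.
Amplicon spans positions 2–37: 36 bp.

36 bp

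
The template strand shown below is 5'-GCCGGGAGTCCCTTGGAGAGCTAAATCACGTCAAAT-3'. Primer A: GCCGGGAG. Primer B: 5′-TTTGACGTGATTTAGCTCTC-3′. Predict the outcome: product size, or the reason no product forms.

Yes — a 35 bp product.

Primer A (GCCGGGAG) matches the top strand at positions 1–8; it acts as a forward primer.
Primer B's reverse complement is GAGAGCTAAATCACGTCAAA, matching the top strand at positions 16–35; it acts as a reverse primer.
The 3' ends face each other across positions 1–35, giving a 35 bp product.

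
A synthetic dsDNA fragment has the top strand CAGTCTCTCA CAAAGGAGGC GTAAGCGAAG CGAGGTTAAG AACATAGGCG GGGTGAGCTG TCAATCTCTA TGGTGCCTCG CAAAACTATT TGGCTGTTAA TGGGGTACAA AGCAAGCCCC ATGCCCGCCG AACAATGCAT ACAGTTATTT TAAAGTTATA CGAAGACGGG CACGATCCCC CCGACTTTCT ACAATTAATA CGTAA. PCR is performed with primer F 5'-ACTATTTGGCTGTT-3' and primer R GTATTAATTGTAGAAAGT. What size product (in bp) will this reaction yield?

Scanning the template, ACTATTTGGCTGTT occurs at positions 85–98; this primer anneals to the bottom strand there with its 3' end pointing downstream.
Reverse complement of the reverse primer: ACTTTCTACAATTAATAC. This occurs on the top strand at positions 184–201.
Amplicon spans positions 85–201: 117 bp.

117 bp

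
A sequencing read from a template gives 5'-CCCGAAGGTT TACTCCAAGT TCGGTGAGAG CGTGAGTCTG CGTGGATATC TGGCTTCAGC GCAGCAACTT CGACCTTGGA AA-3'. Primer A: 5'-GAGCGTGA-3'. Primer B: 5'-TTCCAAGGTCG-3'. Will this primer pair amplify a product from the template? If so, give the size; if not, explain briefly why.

Yes — a 54 bp product.

Primer A (GAGCGTGA) matches the top strand at positions 28–35; it acts as a forward primer.
Primer B's reverse complement is CGACCTTGGAA, matching the top strand at positions 71–81; it acts as a reverse primer.
The 3' ends face each other across positions 28–81, giving a 54 bp product.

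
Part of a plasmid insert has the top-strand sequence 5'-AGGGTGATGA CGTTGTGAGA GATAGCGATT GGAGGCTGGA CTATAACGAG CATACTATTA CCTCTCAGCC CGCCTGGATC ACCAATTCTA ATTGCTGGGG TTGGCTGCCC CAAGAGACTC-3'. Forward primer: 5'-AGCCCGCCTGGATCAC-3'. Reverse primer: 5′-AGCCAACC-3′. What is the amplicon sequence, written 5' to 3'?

Scanning the template, AGCCCGCCTGGATCAC occurs at positions 67–82; this primer anneals to the bottom strand there with its 3' end pointing downstream.
Reverse complement of the reverse primer: GGTTGGCT. This occurs on the top strand at positions 99–106.
The product is the template from position 67 through 106 (40 bp).

5'-AGCCCGCCTGGATCACCAATTCTAATTGCTGGGGTTGGCT-3'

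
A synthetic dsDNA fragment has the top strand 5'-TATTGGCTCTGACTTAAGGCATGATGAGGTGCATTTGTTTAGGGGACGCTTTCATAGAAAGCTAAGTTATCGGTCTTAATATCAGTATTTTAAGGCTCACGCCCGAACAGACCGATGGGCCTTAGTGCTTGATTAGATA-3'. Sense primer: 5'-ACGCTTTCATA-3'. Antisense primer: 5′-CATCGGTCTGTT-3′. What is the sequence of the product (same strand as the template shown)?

5'-ACGCTTTCATAGAAAGCTAAGTTATCGGTCTTAATATCAGTATTTTAAGGCTCACGCCCGAACAGACCGATG-3'

Forward primer ACGCTTTCATA is found on the top strand at positions 46–56.
The reverse primer's reverse complement is AACAGACCGATG, which matches the template at positions 106–117.
The product is the template from position 46 through 117 (72 bp).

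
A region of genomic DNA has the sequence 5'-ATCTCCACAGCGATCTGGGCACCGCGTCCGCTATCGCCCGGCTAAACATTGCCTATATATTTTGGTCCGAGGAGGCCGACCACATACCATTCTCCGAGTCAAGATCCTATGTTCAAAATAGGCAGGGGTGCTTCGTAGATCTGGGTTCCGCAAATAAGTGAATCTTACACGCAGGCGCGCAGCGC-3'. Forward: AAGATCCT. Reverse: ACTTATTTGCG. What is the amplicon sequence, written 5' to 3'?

Forward primer AAGATCCT is found on the top strand at positions 101–108.
Taking the reverse complement of ACTTATTTGCG gives CGCAAATAAGT, found at positions 149–159 on the template; the primer anneals here to the top strand with its 3' end pointing upstream.
The product is the template from position 101 through 159 (59 bp).

5'-AAGATCCTATGTTCAAAATAGGCAGGGGTGCTTCGTAGATCTGGGTTCCGCAAATAAGT-3'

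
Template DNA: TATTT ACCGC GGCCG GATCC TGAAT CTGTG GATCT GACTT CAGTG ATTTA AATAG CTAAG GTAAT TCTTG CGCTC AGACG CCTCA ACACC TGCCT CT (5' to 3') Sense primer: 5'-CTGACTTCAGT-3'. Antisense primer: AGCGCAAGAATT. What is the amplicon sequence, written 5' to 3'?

5'-CTGACTTCAGTGATTTAAATAGCTAAGGTAATTCTTGCGCT-3'

The forward primer matches the template at positions 34–44.
The reverse primer's reverse complement is AATTCTTGCGCT, which matches the template at positions 63–74.
The product is the template from position 34 through 74 (41 bp).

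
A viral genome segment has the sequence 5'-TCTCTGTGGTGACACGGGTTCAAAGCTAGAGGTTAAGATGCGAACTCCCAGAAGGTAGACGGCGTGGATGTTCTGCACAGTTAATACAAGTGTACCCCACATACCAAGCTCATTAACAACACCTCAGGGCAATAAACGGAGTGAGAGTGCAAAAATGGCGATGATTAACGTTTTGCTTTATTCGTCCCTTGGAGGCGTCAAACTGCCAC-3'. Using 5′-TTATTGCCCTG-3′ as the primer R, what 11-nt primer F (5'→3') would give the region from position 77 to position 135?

5'-ACAGTTAATAC-3'

The reverse primer's reverse complement CAGGGCAATAA matches the template at positions 125–135; the product starts at position 77.
The forward primer is identical to the top strand over positions 77–87: ACAGTTAATAC.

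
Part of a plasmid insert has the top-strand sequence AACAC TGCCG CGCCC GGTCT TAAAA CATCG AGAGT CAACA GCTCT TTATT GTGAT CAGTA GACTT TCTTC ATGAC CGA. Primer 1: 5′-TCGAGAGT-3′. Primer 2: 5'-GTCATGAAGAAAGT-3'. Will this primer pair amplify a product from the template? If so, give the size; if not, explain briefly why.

Primer 1 (TCGAGAGT) matches the top strand at positions 28–35; it acts as a forward primer.
Primer 2's reverse complement is ACTTTCTTCATGAC, matching the top strand at positions 62–75; it acts as a reverse primer.
The 3' ends face each other across positions 28–75, giving a 48 bp product.

Yes — a 48 bp product.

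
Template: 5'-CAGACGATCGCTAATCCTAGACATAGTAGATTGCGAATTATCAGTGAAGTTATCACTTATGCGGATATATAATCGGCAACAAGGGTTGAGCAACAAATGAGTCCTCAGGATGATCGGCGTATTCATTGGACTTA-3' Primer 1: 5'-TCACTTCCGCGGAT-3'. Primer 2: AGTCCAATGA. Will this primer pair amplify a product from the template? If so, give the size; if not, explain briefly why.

Primer 1 (TCACTTCCGCGGAT) does not match the top strand, and its reverse complement ATCCGCGGAAGTGA does not match either.
With no annealing site for primer 1, no amplification occurs.

No product — primer 1 has no binding site in the template.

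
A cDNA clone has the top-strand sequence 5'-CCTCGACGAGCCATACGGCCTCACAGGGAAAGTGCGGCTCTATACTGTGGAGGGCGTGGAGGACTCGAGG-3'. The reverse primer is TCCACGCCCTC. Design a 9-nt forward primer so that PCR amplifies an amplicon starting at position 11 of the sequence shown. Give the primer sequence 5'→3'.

5'-CCATACGGC-3'

The reverse primer's reverse complement GAGGGCGTGGA matches the template at positions 50–60; the product starts at position 11.
The forward primer is identical to the top strand over positions 11–19: CCATACGGC.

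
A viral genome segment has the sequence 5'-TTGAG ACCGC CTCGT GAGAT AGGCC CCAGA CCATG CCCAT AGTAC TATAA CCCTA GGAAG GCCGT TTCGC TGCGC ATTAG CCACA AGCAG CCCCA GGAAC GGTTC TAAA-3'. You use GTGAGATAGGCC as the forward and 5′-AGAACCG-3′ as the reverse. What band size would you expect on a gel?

The forward primer matches the template at positions 14–25.
The reverse primer's reverse complement is CGGTTCT, which matches the template at positions 100–106.
Amplicon spans positions 14–106: 93 bp.

93 bp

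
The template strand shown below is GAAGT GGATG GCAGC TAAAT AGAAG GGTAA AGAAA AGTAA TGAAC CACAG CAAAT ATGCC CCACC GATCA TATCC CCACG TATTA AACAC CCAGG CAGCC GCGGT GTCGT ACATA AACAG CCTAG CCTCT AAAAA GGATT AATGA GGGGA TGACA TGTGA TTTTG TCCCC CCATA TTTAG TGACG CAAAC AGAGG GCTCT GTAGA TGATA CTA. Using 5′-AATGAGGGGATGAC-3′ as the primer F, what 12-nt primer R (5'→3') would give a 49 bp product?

The forward primer binds at positions 141–154, so a 49 bp product ends at position 141 + 49 − 1 = 189.
The reverse primer anneals to the top strand over positions 178–189, i.e. to TAGTGACGCAAA.
Its sequence written 5'→3' is the reverse complement: TTTGCGTCACTA.

5'-TTTGCGTCACTA-3'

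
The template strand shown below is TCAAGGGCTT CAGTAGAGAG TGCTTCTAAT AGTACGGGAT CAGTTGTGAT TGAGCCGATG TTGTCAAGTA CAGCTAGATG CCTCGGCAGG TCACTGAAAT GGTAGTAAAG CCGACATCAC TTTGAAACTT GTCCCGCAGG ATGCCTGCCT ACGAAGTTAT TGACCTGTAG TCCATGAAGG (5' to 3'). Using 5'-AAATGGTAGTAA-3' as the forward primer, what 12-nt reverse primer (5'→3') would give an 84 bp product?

The forward primer binds at positions 97–108, so an 84 bp product ends at position 97 + 84 − 1 = 180.
The reverse primer anneals to the top strand over positions 169–180, i.e. to AGTCCATGAAGG.
Its sequence written 5'→3' is the reverse complement: CCTTCATGGACT.

5'-CCTTCATGGACT-3'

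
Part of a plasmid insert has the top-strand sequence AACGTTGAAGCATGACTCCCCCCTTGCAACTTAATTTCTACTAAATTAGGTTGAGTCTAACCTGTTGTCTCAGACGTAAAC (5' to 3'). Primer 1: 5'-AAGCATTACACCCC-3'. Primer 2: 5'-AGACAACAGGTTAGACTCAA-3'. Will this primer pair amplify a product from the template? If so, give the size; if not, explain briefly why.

Primer 1 (AAGCATTACACCCC) does not match the top strand, and its reverse complement GGGGTGTAATGCTT does not match either.
With no annealing site for primer 1, no amplification occurs.

No product — primer 1 has no binding site in the template.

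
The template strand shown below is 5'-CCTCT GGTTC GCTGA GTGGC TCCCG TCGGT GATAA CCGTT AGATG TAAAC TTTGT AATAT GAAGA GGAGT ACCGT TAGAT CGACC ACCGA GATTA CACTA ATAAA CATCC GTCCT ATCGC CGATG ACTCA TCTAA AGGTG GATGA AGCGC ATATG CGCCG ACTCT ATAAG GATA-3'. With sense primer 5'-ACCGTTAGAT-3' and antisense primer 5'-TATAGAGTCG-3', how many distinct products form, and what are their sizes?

The forward primer ACCGTTAGAT matches the top strand at positions 35–44, 71–80.
The reverse primer's reverse complement is CGACTCTATA, matching at positions 159–168.
Each forward site pairs with the reverse site to give a product ending at position 168: sizes 134, 98 bp.

Two products: 134 bp, 98 bp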